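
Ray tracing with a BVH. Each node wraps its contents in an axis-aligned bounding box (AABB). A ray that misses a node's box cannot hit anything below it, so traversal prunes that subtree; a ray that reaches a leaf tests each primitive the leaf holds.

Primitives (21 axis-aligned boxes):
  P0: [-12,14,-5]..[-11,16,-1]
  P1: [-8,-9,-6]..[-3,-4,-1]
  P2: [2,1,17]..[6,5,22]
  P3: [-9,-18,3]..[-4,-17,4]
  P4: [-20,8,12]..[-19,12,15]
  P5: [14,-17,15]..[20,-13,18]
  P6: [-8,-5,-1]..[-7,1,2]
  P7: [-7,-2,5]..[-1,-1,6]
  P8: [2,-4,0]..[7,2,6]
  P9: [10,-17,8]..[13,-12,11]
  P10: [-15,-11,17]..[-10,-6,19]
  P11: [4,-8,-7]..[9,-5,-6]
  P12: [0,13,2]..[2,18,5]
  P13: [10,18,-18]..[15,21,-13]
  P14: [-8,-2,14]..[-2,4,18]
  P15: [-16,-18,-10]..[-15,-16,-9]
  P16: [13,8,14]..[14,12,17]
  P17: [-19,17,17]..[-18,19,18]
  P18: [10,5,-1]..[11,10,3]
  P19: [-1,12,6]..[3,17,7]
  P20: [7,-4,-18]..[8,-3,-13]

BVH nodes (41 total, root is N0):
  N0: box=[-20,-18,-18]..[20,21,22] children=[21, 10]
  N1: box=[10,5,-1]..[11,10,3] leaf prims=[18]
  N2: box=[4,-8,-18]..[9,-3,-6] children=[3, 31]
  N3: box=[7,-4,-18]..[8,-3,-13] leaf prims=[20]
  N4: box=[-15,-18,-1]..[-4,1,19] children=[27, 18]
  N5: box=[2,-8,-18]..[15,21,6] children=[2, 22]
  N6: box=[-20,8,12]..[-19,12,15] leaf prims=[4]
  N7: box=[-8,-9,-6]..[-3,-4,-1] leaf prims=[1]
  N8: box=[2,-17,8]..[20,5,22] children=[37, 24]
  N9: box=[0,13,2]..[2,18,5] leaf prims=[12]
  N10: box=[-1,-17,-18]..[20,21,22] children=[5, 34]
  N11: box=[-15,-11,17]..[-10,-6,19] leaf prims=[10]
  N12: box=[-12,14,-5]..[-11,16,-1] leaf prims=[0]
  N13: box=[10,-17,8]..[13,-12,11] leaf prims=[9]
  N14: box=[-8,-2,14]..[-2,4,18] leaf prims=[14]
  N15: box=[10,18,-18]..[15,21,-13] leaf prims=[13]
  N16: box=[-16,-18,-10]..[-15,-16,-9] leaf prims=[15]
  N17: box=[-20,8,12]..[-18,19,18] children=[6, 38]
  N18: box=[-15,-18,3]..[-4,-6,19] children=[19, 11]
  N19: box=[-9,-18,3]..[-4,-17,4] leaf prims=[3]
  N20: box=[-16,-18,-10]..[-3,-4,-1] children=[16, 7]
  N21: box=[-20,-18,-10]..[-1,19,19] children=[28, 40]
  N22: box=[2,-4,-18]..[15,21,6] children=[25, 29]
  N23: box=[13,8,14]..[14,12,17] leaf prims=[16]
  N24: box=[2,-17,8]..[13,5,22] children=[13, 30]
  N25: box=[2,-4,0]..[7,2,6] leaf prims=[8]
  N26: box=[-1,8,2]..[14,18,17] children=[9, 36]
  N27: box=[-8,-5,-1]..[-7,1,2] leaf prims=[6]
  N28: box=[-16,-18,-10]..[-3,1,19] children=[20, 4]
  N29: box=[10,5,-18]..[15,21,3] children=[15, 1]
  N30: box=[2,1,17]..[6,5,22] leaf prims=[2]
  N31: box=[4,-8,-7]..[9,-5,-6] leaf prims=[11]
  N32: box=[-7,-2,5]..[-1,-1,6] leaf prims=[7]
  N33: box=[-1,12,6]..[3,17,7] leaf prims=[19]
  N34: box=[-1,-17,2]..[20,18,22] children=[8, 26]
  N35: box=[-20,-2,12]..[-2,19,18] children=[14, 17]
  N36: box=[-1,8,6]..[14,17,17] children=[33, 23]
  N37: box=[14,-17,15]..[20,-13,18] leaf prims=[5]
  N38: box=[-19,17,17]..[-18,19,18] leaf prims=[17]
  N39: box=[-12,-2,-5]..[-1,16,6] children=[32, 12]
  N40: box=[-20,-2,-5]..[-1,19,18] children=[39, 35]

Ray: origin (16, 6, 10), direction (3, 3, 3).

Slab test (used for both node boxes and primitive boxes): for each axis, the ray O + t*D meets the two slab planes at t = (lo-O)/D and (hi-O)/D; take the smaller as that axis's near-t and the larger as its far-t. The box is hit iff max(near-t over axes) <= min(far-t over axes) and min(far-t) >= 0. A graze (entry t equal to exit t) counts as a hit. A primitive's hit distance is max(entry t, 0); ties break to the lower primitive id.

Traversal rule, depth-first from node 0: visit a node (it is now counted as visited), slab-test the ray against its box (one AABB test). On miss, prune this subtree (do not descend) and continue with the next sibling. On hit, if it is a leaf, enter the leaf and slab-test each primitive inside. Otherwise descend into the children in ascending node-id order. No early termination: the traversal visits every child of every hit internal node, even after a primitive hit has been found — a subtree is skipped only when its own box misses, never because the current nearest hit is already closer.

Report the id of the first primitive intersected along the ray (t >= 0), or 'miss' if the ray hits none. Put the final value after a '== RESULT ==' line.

Traverse from the root:
N0 x:[-12,4/3] y:[-8,5] z:[-28/3,4] -> hit [-8,4/3], descend [10, 21]
  N10 x:[-17/3,4/3] y:[-23/3,5] z:[-28/3,4] -> hit [-17/3,4/3], descend [5, 34]
    N5 x:[-14/3,-1/3] y:[-14/3,5] z:[-28/3,-4/3] -> miss, prune
    N34 x:[-17/3,4/3] y:[-23/3,4] z:[-8/3,4] -> hit [-8/3,4/3], descend [8, 26]
      N8 x:[-14/3,4/3] y:[-23/3,-1/3] z:[-2/3,4] -> miss, prune
      N26 x:[-17/3,-2/3] y:[2/3,4] z:[-8/3,7/3] -> miss, prune
  N21 x:[-12,-17/3] y:[-8,13/3] z:[-20/3,3] -> miss, prune

Visited [0, 10, 5, 34, 8, 26, 21]. Tests: 7 box, 0 leaf. Nearest: miss.

== RESULT ==
miss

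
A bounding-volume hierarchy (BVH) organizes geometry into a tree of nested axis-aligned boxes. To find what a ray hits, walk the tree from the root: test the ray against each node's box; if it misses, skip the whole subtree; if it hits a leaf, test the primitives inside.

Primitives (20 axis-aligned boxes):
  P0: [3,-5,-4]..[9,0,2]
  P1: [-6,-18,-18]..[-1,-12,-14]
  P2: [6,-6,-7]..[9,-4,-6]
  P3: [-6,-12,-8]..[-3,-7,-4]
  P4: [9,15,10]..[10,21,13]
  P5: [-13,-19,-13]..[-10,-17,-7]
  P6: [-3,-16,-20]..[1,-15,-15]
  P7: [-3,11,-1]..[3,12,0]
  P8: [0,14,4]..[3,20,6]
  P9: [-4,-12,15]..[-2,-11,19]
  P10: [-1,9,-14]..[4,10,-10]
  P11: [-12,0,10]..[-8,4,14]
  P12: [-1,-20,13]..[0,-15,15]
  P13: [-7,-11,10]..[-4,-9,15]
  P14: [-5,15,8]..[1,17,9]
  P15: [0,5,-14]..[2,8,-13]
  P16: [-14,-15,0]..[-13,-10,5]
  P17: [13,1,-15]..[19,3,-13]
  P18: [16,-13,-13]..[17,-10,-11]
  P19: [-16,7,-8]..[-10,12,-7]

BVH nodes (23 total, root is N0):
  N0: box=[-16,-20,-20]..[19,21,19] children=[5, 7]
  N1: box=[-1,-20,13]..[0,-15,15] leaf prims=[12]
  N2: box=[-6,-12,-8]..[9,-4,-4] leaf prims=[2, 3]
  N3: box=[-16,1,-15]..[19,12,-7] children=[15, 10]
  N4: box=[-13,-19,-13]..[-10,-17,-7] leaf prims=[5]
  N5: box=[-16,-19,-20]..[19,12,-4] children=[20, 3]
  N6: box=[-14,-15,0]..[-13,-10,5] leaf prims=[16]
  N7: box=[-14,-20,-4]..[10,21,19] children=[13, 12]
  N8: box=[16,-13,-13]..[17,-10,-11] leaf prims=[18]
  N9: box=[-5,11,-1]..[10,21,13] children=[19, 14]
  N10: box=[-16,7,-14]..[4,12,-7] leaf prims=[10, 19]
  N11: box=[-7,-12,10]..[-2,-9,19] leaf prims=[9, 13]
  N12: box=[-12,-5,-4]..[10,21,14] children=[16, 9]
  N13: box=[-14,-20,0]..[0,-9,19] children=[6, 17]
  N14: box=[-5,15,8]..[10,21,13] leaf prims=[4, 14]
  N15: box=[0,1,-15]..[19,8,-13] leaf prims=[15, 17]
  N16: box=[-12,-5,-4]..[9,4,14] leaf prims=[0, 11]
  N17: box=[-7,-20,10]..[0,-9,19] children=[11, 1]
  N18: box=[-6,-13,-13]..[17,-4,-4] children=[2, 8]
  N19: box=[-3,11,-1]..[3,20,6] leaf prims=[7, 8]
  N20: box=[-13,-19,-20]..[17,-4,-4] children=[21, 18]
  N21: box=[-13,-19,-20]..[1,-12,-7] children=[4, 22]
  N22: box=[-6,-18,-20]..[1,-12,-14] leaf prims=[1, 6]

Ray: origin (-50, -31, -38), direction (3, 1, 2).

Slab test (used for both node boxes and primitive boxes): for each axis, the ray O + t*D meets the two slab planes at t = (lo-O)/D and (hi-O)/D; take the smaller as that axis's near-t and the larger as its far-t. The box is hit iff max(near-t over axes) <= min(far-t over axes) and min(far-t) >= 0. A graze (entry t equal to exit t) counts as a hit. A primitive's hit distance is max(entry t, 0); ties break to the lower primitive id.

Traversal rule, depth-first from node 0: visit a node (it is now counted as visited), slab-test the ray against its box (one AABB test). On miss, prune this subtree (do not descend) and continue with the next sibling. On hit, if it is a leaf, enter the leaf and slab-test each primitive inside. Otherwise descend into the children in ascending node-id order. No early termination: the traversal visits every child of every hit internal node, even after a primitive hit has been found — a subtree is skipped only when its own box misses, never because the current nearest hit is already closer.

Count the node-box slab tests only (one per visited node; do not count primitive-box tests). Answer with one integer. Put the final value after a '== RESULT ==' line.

Trace the traversal:
N0 x:[34/3,23] y:[11,52] z:[9,57/2] -> hit [34/3,23], descend [5, 7]
  N5 x:[34/3,23] y:[12,43] z:[9,17] -> hit [12,17], descend [3, 20]
    N3 x:[34/3,23] y:[32,43] z:[23/2,31/2] -> miss, prune
    N20 x:[37/3,67/3] y:[12,27] z:[9,17] -> hit [37/3,17], descend [18, 21]
      N18 x:[44/3,67/3] y:[18,27] z:[25/2,17] -> miss, prune
      N21 x:[37/3,17] y:[12,19] z:[9,31/2] -> hit [37/3,31/2], descend [4, 22]
        N4 x:[37/3,40/3] y:[12,14] z:[25/2,31/2] -> hit [25/2,40/3] leaf, test {P5@t=25/2}
        N22 x:[44/3,17] y:[13,19] z:[9,12] -> miss, prune
  N7 x:[12,20] y:[11,52] z:[17,57/2] -> hit [17,20], descend [12, 13]
    N12 x:[38/3,20] y:[26,52] z:[17,26] -> miss, prune
    N13 x:[12,50/3] y:[11,22] z:[19,57/2] -> miss, prune

order=[0, 5, 3, 20, 18, 21, 4, 22, 7, 12, 13]  |boxes|=11  |leaves|=1  hit=P5

== RESULT ==
11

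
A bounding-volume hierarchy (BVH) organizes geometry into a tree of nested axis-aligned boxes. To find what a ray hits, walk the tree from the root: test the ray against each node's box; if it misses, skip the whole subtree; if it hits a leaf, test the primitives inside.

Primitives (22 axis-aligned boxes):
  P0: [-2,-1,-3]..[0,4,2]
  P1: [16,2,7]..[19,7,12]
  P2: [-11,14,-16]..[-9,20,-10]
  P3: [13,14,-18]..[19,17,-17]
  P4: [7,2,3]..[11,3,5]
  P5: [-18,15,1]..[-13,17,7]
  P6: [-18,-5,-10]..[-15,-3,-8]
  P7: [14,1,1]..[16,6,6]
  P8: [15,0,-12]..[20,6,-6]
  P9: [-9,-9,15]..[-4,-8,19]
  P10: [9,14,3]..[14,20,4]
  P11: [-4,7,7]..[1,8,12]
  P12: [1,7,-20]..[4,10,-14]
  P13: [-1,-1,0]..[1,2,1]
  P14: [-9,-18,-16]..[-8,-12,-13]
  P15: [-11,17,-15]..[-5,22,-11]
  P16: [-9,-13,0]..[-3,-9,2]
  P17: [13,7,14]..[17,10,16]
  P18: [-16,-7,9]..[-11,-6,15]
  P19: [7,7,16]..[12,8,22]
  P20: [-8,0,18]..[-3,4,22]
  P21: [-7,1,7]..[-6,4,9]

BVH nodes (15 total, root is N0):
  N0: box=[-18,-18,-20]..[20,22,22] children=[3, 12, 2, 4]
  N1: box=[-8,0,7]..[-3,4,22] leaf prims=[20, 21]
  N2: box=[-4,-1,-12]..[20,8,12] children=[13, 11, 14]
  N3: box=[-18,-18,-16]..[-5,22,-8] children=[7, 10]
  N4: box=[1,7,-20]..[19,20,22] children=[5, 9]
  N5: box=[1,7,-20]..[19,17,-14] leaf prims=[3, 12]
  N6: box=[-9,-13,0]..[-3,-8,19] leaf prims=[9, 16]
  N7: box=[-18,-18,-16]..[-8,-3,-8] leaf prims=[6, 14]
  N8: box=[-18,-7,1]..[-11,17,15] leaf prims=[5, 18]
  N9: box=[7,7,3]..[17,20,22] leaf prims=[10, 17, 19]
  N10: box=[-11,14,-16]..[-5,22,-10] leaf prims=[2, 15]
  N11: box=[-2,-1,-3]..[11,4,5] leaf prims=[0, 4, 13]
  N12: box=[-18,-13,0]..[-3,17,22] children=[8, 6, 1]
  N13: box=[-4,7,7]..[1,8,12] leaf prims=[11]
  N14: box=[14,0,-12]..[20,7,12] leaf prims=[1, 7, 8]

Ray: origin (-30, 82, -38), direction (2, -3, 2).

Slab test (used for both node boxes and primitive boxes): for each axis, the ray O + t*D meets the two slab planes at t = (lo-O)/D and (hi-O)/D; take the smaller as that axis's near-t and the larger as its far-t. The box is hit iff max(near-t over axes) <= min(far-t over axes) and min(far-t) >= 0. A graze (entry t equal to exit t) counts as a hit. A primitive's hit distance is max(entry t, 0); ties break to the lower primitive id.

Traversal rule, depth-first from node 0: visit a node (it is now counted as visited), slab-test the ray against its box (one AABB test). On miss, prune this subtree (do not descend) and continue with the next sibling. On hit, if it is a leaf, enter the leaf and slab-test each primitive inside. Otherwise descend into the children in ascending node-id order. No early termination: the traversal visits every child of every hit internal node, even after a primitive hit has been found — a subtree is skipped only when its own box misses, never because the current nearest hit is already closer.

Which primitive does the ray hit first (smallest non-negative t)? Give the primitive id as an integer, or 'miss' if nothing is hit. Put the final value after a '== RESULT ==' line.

Walk:
N0 x:[6,25] y:[20,100/3] z:[9,30] -> hit [20,25], descend [2, 3, 4, 12]
  N2 x:[13,25] y:[74/3,83/3] z:[13,25] -> hit [74/3,25], descend [11, 13, 14]
    N11 x:[14,41/2] y:[26,83/3] z:[35/2,43/2] -> miss, prune
    N13 x:[13,31/2] y:[74/3,25] z:[45/2,25] -> miss, prune
    N14 x:[22,25] y:[25,82/3] z:[13,25] -> hit [25,25] leaf, test {P1(miss), P7(miss), P8(miss)}
  N3 x:[6,25/2] y:[20,100/3] z:[11,15] -> miss, prune
  N4 x:[31/2,49/2] y:[62/3,25] z:[9,30] -> hit [62/3,49/2], descend [5, 9]
    N5 x:[31/2,49/2] y:[65/3,25] z:[9,12] -> miss, prune
    N9 x:[37/2,47/2] y:[62/3,25] z:[41/2,30] -> hit [62/3,47/2] leaf, test {P10@t=62/3, P17(miss), P19(miss)}
  N12 x:[6,27/2] y:[65/3,95/3] z:[19,30] -> miss, prune

Summary -> nodes [0, 2, 11, 13, 14, 3, 4, 5, 9, 12]; box-tests=10; leaf-entries=2; first=P10

== RESULT ==
10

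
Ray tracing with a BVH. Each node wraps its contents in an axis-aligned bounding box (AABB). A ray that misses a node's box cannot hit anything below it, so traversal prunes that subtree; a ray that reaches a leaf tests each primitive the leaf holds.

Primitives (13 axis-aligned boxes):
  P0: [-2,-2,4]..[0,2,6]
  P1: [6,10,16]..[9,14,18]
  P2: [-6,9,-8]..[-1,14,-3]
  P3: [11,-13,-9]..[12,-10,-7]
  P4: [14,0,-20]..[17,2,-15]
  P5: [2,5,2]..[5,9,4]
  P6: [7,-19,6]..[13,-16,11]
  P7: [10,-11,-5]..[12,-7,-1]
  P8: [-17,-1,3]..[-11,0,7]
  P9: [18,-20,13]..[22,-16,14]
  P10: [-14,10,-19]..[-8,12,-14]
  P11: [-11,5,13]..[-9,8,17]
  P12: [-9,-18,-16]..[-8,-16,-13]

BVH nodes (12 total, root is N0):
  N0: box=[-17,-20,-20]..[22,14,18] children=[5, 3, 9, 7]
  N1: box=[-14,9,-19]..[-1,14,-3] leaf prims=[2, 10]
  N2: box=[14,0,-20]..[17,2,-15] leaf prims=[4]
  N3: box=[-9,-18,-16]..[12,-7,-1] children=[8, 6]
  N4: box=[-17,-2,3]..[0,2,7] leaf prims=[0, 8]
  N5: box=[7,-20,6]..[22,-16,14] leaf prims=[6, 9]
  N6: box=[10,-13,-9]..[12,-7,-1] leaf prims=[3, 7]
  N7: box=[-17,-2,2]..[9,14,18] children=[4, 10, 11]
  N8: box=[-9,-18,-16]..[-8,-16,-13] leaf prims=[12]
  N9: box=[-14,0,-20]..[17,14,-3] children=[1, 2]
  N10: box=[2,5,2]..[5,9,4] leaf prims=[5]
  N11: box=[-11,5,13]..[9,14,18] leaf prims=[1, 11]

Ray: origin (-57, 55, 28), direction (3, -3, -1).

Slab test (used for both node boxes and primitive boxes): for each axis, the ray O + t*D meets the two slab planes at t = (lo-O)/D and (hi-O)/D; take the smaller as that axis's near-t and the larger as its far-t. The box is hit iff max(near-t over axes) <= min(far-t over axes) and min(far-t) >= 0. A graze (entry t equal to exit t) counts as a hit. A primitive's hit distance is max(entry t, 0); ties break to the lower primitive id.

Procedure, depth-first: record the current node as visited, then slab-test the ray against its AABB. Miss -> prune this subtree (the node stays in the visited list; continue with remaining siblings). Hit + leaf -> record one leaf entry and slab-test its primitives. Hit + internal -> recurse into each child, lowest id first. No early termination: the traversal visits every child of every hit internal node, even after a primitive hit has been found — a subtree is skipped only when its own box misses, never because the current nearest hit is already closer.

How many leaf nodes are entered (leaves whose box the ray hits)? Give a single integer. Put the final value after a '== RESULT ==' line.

Traverse from the root:
N0 x:[40/3,79/3] y:[41/3,25] z:[10,48] -> hit [41/3,25], descend [3, 5, 7, 9]
  N3 x:[16,23] y:[62/3,73/3] z:[29,44] -> miss, prune
  N5 x:[64/3,79/3] y:[71/3,25] z:[14,22] -> miss, prune
  N7 x:[40/3,22] y:[41/3,19] z:[10,26] -> hit [41/3,19], descend [4, 10, 11]
    N4 x:[40/3,19] y:[53/3,19] z:[21,25] -> miss, prune
    N10 x:[59/3,62/3] y:[46/3,50/3] z:[24,26] -> miss, prune
    N11 x:[46/3,22] y:[41/3,50/3] z:[10,15] -> miss, prune
  N9 x:[43/3,74/3] y:[41/3,55/3] z:[31,48] -> miss, prune

Visited [0, 3, 5, 7, 4, 10, 11, 9]. Tests: 8 box, 0 leaf. Nearest: miss.

== RESULT ==
0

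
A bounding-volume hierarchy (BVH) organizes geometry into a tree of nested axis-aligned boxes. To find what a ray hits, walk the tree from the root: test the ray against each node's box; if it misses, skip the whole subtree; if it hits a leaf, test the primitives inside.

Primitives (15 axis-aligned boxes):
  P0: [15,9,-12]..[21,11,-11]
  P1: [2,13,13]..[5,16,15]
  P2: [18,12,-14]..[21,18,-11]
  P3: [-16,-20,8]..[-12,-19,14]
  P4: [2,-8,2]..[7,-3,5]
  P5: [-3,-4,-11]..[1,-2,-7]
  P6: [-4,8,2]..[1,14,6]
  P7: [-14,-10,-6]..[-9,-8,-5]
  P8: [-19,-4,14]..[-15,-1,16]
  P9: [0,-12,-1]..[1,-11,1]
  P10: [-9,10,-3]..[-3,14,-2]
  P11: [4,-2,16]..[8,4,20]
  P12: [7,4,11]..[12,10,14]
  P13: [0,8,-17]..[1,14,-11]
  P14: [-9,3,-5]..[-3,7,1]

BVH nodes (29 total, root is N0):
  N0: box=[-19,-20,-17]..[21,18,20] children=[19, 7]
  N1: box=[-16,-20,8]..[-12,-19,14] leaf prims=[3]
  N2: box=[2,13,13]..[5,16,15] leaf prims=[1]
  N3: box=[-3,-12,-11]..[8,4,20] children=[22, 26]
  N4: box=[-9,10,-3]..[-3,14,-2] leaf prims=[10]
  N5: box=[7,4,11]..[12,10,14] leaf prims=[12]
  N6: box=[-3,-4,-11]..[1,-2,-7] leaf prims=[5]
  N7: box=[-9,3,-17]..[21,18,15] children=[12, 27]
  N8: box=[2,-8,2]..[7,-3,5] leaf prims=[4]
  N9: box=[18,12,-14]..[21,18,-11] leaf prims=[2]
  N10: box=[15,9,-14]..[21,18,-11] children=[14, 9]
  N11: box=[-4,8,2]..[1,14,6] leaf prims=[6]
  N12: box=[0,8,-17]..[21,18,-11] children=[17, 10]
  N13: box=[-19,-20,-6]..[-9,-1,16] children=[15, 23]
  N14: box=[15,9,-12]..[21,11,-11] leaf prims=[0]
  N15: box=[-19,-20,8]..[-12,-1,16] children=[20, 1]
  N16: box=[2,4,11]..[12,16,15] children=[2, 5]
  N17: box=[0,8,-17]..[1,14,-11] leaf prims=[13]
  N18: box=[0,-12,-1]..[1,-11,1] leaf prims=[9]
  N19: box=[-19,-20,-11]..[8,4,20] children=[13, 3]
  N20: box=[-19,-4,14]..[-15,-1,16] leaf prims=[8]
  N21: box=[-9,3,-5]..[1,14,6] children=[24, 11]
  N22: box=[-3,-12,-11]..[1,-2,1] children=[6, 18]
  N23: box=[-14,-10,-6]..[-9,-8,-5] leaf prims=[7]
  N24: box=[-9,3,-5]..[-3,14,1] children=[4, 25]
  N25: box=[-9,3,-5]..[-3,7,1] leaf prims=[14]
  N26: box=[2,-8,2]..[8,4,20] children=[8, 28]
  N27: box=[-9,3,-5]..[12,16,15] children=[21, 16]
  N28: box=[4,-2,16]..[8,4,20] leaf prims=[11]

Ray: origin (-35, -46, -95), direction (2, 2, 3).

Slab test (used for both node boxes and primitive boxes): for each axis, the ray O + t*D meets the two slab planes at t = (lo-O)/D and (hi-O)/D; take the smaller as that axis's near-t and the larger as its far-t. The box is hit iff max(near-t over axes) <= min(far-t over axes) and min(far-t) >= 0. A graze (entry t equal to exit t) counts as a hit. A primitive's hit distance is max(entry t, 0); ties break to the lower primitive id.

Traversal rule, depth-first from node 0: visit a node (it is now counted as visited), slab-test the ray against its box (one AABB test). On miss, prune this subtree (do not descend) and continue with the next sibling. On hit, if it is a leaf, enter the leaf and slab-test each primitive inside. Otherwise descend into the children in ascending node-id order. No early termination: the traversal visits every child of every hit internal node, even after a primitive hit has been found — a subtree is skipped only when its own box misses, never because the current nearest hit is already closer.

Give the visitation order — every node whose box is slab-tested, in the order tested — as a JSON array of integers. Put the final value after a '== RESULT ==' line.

Trace the traversal:
N0 x:[8,28] y:[13,32] z:[26,115/3] -> hit [26,28], descend [7, 19]
  N7 x:[13,28] y:[49/2,32] z:[26,110/3] -> hit [26,28], descend [12, 27]
    N12 x:[35/2,28] y:[27,32] z:[26,28] -> hit [27,28], descend [10, 17]
      N10 x:[25,28] y:[55/2,32] z:[27,28] -> hit [55/2,28], descend [9, 14]
        N9 x:[53/2,28] y:[29,32] z:[27,28] -> miss, prune
        N14 x:[25,28] y:[55/2,57/2] z:[83/3,28] -> hit [83/3,28] leaf, test {P0@t=83/3}
      N17 x:[35/2,18] y:[27,30] z:[26,28] -> miss, prune
    N27 x:[13,47/2] y:[49/2,31] z:[30,110/3] -> miss, prune
  N19 x:[8,43/2] y:[13,25] z:[28,115/3] -> miss, prune

order=[0, 7, 12, 10, 9, 14, 17, 27, 19]  |boxes|=9  |leaves|=1  hit=P0

== RESULT ==
[0, 7, 12, 10, 9, 14, 17, 27, 19]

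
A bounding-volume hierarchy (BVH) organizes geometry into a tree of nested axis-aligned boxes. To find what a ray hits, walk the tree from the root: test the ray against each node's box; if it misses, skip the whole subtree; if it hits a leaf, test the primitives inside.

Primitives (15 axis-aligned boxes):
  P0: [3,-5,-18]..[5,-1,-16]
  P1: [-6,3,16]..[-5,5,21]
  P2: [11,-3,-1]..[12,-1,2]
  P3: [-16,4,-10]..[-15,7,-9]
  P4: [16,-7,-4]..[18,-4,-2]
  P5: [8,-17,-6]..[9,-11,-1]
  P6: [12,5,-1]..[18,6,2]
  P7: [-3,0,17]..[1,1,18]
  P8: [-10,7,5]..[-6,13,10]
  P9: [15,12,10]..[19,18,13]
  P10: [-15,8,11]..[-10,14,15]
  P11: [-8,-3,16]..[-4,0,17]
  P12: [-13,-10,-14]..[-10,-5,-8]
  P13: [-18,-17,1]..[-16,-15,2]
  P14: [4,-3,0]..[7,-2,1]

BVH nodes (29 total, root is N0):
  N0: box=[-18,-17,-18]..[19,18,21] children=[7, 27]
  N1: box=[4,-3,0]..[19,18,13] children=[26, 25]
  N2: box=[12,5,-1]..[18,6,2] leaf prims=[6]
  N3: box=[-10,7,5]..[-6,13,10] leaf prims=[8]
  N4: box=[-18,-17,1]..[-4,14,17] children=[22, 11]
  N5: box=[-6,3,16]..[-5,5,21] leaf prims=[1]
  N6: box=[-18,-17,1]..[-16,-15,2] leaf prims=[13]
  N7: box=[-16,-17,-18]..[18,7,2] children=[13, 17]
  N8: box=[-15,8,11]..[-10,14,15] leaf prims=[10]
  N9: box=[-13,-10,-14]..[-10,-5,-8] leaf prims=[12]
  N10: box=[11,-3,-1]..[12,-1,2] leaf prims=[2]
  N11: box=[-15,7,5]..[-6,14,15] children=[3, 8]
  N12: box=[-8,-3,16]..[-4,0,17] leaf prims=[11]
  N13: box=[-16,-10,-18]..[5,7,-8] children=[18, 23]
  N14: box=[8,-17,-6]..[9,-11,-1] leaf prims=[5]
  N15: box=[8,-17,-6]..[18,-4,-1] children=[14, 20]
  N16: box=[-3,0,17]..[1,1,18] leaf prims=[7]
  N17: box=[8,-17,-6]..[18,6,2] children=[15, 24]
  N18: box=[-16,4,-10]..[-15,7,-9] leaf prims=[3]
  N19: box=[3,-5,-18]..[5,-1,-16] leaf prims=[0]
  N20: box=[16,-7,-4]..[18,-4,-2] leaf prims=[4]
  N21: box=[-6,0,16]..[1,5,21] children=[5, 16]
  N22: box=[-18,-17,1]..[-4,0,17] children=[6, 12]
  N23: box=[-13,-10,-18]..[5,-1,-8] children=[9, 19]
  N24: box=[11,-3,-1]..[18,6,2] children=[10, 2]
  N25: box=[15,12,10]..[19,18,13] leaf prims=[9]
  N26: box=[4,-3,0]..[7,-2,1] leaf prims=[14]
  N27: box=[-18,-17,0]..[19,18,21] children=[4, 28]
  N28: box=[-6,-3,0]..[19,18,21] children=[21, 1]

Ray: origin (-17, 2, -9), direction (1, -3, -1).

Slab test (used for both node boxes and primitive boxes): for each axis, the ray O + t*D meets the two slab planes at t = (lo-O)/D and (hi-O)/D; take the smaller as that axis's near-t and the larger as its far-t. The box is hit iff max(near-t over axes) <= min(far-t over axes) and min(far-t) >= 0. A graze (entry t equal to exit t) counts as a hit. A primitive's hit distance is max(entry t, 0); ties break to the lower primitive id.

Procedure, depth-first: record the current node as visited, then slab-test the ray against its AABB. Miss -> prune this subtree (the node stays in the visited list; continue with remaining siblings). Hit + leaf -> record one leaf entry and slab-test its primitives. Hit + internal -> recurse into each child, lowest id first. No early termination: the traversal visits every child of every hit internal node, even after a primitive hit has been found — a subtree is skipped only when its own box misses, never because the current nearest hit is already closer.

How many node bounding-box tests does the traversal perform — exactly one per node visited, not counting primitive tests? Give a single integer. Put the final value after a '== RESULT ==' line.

Walk:
N0 x:[-1,36] y:[-16/3,19/3] z:[-30,9] -> hit [-1,19/3], descend [7, 27]
  N7 x:[1,35] y:[-5/3,19/3] z:[-11,9] -> hit [1,19/3], descend [13, 17]
    N13 x:[1,22] y:[-5/3,4] z:[-1,9] -> hit [1,4], descend [18, 23]
      N18 x:[1,2] y:[-5/3,-2/3] z:[0,1] -> miss, prune
      N23 x:[4,22] y:[1,4] z:[-1,9] -> hit [4,4], descend [9, 19]
        N9 x:[4,7] y:[7/3,4] z:[-1,5] -> hit [4,4] leaf, test {P12@t=4}
        N19 x:[20,22] y:[1,7/3] z:[7,9] -> miss, prune
    N17 x:[25,35] y:[-4/3,19/3] z:[-11,-3] -> miss, prune
  N27 x:[-1,36] y:[-16/3,19/3] z:[-30,-9] -> miss, prune

Visited [0, 7, 13, 18, 23, 9, 19, 17, 27]. Tests: 9 box, 1 leaf. Nearest: P12.

== RESULT ==
9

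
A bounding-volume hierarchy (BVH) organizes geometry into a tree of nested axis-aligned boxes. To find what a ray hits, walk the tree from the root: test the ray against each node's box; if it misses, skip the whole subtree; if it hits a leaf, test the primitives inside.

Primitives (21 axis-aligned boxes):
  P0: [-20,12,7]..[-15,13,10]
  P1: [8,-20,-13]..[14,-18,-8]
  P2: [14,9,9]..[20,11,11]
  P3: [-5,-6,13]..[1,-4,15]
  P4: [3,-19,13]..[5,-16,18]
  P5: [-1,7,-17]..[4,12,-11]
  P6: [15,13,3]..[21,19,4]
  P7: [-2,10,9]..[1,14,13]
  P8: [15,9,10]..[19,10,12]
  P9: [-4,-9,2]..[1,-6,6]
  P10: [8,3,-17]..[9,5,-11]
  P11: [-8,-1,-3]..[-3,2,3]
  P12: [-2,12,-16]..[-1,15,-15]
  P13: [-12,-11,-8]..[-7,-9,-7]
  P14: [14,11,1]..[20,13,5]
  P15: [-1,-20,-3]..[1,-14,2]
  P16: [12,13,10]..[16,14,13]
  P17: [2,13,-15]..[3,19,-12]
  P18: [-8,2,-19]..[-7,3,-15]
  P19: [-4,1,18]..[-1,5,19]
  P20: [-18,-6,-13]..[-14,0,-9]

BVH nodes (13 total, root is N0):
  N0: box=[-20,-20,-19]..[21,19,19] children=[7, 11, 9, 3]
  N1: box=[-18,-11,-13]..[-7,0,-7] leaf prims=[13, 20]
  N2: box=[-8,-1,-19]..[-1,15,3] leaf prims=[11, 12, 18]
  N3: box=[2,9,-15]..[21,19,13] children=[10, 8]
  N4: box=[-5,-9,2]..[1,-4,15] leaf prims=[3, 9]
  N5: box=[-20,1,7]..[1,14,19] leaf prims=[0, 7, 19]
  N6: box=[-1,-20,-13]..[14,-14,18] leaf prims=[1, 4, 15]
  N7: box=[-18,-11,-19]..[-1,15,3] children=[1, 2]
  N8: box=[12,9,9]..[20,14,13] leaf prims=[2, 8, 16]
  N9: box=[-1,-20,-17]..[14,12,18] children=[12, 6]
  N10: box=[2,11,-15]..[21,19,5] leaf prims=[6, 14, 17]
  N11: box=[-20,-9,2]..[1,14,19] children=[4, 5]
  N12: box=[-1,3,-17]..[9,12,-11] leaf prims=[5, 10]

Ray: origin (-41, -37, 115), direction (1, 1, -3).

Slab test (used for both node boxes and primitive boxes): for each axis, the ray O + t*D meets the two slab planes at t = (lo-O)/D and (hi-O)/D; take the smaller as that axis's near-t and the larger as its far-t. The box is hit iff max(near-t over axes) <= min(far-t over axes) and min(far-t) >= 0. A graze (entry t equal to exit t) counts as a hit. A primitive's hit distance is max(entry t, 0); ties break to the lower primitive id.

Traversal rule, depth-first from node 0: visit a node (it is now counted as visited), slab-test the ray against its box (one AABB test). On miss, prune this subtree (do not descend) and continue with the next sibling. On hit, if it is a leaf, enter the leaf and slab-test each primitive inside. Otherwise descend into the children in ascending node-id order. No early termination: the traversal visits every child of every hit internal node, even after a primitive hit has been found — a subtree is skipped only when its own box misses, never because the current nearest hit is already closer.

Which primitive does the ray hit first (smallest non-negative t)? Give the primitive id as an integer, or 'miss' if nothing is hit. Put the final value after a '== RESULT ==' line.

Traverse from the root:
N0 x:[21,62] y:[17,56] z:[32,134/3] -> hit [32,134/3], descend [3, 7, 9, 11]
  N3 x:[43,62] y:[46,56] z:[34,130/3] -> miss, prune
  N7 x:[23,40] y:[26,52] z:[112/3,134/3] -> hit [112/3,40], descend [1, 2]
    N1 x:[23,34] y:[26,37] z:[122/3,128/3] -> miss, prune
    N2 x:[33,40] y:[36,52] z:[112/3,134/3] -> hit [112/3,40] leaf, test {P11@t=112/3, P12(miss), P18(miss)}
  N9 x:[40,55] y:[17,49] z:[97/3,44] -> hit [40,44], descend [6, 12]
    N6 x:[40,55] y:[17,23] z:[97/3,128/3] -> miss, prune
    N12 x:[40,50] y:[40,49] z:[42,44] -> hit [42,44] leaf, test {P5@t=44, P10(miss)}
  N11 x:[21,42] y:[28,51] z:[32,113/3] -> hit [32,113/3], descend [4, 5]
    N4 x:[36,42] y:[28,33] z:[100/3,113/3] -> miss, prune
    N5 x:[21,42] y:[38,51] z:[32,36] -> miss, prune

order=[0, 3, 7, 1, 2, 9, 6, 12, 11, 4, 5]  |boxes|=11  |leaves|=2  hit=P11

== RESULT ==
11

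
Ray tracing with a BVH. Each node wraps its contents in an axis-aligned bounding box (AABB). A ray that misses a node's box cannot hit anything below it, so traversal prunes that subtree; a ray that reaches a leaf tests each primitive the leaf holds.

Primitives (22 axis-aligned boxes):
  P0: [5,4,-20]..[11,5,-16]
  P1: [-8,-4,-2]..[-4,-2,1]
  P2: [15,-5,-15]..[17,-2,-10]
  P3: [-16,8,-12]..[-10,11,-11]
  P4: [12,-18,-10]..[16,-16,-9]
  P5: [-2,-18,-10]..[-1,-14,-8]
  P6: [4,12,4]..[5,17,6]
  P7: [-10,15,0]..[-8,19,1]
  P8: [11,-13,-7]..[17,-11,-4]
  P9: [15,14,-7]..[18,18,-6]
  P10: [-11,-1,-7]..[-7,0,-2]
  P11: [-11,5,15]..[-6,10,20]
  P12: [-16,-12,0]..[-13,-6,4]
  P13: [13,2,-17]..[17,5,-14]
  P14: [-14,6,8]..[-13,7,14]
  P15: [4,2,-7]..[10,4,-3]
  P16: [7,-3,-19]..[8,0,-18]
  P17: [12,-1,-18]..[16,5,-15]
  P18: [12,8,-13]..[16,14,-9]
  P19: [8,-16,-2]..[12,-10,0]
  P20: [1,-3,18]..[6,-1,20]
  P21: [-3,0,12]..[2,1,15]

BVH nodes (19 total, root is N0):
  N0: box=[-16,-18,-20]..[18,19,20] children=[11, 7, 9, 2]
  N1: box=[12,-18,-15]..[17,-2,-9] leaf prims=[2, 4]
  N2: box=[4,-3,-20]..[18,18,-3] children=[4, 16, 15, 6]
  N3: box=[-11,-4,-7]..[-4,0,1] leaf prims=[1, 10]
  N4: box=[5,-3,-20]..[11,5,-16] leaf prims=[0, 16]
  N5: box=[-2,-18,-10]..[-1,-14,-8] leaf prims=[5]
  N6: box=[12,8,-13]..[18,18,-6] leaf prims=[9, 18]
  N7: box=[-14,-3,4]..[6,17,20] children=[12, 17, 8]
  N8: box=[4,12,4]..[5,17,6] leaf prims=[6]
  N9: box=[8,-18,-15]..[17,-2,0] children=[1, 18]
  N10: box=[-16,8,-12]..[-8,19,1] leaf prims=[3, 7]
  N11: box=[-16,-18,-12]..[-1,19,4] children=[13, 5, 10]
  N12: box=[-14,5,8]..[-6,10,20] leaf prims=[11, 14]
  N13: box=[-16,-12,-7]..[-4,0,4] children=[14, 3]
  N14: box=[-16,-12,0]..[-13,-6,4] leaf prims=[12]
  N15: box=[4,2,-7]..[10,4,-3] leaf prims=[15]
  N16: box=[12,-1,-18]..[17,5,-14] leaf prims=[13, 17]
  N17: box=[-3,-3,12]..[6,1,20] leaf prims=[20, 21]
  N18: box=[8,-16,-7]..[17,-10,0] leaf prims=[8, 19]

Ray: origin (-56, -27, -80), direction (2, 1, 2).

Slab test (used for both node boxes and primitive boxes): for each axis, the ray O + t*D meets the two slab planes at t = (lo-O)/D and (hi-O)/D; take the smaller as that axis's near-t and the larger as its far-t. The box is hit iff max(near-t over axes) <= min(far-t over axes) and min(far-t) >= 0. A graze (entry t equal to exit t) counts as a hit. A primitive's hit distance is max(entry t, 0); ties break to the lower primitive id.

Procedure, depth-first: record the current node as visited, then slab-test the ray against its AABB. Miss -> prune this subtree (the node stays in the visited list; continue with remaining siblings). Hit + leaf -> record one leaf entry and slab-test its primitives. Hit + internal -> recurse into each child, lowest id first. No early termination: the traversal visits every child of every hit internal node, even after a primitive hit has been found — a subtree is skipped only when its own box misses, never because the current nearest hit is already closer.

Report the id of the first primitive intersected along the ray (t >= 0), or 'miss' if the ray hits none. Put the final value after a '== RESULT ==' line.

Traverse from the root:
N0 x:[20,37] y:[9,46] z:[30,50] -> hit [30,37], descend [2, 7, 9, 11]
  N2 x:[30,37] y:[24,45] z:[30,77/2] -> hit [30,37], descend [4, 6, 15, 16]
    N4 x:[61/2,67/2] y:[24,32] z:[30,32] -> hit [61/2,32] leaf, test {P0@t=31, P16(miss)}
    N6 x:[34,37] y:[35,45] z:[67/2,37] -> hit [35,37] leaf, test {P9(miss), P18@t=35}
    N15 x:[30,33] y:[29,31] z:[73/2,77/2] -> miss, prune
    N16 x:[34,73/2] y:[26,32] z:[31,33] -> miss, prune
  N7 x:[21,31] y:[24,44] z:[42,50] -> miss, prune
  N9 x:[32,73/2] y:[9,25] z:[65/2,40] -> miss, prune
  N11 x:[20,55/2] y:[9,46] z:[34,42] -> miss, prune

9 AABB tests over nodes [0, 2, 4, 6, 15, 16, 7, 9, 11]; 2 leaves entered; closest P0.

== RESULT ==
0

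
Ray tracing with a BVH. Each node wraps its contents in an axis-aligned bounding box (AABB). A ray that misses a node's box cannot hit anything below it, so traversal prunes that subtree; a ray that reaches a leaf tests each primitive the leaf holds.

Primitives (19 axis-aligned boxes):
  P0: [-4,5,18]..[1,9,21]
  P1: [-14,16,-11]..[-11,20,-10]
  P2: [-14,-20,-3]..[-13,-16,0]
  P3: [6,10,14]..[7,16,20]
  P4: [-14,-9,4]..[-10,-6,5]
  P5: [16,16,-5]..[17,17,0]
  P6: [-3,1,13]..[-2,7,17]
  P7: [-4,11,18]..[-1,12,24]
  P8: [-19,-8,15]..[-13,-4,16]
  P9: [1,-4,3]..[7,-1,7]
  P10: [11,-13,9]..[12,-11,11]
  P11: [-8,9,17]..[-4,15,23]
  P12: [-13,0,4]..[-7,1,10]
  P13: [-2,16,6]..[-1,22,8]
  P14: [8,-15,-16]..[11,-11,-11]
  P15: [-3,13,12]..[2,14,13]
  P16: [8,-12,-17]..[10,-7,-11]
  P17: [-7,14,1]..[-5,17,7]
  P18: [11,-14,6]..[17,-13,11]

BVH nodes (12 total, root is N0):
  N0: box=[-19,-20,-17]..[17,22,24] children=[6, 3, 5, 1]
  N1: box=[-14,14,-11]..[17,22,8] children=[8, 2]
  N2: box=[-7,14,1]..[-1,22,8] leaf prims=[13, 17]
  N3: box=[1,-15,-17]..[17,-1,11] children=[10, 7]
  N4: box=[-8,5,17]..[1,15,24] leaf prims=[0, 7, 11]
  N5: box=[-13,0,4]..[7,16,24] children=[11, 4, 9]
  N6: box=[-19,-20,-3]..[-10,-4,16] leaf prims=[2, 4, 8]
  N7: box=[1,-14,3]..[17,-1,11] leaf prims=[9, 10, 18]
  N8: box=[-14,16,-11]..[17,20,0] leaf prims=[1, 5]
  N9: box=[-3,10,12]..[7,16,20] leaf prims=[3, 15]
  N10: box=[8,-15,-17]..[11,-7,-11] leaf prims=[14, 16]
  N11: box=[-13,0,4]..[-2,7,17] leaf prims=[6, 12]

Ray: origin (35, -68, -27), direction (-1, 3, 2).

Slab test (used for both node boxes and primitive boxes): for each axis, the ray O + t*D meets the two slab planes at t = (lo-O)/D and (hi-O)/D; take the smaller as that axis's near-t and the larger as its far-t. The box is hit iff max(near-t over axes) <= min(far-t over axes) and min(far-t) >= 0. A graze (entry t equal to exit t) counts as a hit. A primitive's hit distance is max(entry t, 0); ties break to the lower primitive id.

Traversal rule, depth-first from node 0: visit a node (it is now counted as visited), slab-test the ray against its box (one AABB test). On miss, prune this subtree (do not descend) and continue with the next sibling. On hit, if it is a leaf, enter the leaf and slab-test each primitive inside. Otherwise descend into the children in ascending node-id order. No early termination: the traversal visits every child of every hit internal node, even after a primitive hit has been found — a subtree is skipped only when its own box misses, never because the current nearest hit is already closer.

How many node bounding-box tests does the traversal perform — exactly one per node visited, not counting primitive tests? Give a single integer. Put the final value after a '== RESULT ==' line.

Trace the traversal:
N0 x:[18,54] y:[16,30] z:[5,51/2] -> hit [18,51/2], descend [1, 3, 5, 6]
  N1 x:[18,49] y:[82/3,30] z:[8,35/2] -> miss, prune
  N3 x:[18,34] y:[53/3,67/3] z:[5,19] -> hit [18,19], descend [7, 10]
    N7 x:[18,34] y:[18,67/3] z:[15,19] -> hit [18,19] leaf, test {P9(miss), P10(miss), P18@t=18}
    N10 x:[24,27] y:[53/3,61/3] z:[5,8] -> miss, prune
  N5 x:[28,48] y:[68/3,28] z:[31/2,51/2] -> miss, prune
  N6 x:[45,54] y:[16,64/3] z:[12,43/2] -> miss, prune

order=[0, 1, 3, 7, 10, 5, 6]  |boxes|=7  |leaves|=1  hit=P18

== RESULT ==
7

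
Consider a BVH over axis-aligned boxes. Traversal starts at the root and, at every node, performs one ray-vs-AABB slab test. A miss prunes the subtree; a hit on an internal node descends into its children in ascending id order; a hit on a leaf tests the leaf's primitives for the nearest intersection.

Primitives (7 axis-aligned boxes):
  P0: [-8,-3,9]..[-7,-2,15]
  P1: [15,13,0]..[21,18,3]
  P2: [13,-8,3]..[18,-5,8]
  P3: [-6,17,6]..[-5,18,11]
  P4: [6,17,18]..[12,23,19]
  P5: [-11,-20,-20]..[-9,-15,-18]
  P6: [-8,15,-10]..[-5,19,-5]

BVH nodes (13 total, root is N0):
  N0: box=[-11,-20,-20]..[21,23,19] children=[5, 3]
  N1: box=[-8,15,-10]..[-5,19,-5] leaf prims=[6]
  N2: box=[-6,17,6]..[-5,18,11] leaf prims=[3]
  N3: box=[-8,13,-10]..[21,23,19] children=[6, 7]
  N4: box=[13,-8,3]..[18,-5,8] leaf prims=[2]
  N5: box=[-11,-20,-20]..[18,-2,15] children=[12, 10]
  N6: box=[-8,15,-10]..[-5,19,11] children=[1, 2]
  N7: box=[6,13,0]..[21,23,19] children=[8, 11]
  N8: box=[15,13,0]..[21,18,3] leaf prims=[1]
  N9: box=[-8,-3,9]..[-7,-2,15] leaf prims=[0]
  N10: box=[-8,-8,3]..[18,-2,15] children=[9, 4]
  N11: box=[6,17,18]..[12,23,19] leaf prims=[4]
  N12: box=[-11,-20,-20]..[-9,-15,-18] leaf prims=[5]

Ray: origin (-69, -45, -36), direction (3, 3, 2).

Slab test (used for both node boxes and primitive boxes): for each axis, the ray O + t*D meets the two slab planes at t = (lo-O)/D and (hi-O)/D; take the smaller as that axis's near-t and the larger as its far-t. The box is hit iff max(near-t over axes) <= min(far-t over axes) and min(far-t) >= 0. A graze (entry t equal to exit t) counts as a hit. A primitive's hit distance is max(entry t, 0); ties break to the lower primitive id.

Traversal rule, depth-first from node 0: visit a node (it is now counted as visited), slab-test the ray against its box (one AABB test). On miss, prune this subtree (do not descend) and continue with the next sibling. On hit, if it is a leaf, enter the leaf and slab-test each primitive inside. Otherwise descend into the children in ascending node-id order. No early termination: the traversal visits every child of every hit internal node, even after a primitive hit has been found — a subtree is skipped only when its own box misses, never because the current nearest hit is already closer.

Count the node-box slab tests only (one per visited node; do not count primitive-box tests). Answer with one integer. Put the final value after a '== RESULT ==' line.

Trace the traversal:
N0 x:[58/3,30] y:[25/3,68/3] z:[8,55/2] -> hit [58/3,68/3], descend [3, 5]
  N3 x:[61/3,30] y:[58/3,68/3] z:[13,55/2] -> hit [61/3,68/3], descend [6, 7]
    N6 x:[61/3,64/3] y:[20,64/3] z:[13,47/2] -> hit [61/3,64/3], descend [1, 2]
      N1 x:[61/3,64/3] y:[20,64/3] z:[13,31/2] -> miss, prune
      N2 x:[21,64/3] y:[62/3,21] z:[21,47/2] -> hit [21,21] leaf, test {P3@t=21}
    N7 x:[25,30] y:[58/3,68/3] z:[18,55/2] -> miss, prune
  N5 x:[58/3,29] y:[25/3,43/3] z:[8,51/2] -> miss, prune

order=[0, 3, 6, 1, 2, 7, 5]  |boxes|=7  |leaves|=1  hit=P3

== RESULT ==
7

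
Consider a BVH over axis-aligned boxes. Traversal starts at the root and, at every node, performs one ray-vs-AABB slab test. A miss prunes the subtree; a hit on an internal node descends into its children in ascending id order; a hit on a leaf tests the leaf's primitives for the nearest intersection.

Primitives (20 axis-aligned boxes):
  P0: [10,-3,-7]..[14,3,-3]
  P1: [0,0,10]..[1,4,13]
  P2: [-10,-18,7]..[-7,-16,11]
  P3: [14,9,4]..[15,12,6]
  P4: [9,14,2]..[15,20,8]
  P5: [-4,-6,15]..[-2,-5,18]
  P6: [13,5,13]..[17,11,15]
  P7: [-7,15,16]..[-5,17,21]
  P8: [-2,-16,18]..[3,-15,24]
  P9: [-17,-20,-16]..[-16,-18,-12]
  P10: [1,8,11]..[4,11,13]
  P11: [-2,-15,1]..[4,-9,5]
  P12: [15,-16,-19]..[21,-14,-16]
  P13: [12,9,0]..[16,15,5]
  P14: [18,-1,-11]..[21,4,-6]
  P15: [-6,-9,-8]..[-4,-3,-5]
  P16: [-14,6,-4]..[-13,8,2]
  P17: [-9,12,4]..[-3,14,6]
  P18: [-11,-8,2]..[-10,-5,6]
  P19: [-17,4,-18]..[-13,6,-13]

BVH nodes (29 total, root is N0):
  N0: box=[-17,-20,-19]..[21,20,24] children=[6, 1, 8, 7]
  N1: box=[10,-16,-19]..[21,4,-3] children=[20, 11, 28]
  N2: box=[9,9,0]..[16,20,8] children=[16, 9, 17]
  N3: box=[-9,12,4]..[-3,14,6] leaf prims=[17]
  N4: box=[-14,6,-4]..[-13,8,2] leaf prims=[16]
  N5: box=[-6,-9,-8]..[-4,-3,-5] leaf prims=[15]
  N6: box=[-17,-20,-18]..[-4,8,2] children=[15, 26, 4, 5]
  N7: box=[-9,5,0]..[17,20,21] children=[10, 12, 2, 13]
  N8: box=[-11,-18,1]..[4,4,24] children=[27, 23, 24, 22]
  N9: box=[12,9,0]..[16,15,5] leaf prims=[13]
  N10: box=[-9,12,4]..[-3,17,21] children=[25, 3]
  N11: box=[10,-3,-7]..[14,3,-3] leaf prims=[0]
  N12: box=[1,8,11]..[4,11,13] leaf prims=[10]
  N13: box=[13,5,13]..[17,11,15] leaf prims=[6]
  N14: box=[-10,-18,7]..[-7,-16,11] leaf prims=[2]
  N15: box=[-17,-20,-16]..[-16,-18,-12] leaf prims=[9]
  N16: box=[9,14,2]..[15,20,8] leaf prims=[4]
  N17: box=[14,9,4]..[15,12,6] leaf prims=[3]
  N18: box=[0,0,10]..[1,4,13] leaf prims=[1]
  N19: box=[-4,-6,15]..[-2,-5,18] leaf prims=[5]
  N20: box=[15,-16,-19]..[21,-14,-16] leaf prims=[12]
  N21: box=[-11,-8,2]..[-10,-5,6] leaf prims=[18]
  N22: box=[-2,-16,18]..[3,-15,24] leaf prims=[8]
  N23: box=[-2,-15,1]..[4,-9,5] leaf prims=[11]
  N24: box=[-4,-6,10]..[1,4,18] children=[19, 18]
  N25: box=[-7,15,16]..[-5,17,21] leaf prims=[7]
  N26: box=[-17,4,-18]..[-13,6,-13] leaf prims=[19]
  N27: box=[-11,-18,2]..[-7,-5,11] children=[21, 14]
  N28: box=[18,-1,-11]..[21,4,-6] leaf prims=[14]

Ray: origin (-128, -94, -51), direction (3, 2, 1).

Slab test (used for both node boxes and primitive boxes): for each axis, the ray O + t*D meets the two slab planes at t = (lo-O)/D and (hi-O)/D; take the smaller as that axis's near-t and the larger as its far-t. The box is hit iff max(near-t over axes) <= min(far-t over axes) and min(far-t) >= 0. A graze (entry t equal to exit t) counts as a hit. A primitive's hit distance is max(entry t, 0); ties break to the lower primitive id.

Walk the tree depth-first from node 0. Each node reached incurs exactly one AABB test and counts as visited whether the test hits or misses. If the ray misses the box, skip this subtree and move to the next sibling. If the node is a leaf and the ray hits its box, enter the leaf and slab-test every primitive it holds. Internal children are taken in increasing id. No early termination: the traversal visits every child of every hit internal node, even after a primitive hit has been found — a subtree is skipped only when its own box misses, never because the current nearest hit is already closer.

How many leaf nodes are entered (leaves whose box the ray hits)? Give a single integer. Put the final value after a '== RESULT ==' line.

Trace the traversal:
N0 x:[37,149/3] y:[37,57] z:[32,75] -> hit [37,149/3], descend [1, 6, 7, 8]
  N1 x:[46,149/3] y:[39,49] z:[32,48] -> hit [46,48], descend [11, 20, 28]
    N11 x:[46,142/3] y:[91/2,97/2] z:[44,48] -> hit [46,142/3] leaf, test {P0@t=46}
    N20 x:[143/3,149/3] y:[39,40] z:[32,35] -> miss, prune
    N28 x:[146/3,149/3] y:[93/2,49] z:[40,45] -> miss, prune
  N6 x:[37,124/3] y:[37,51] z:[33,53] -> hit [37,124/3], descend [4, 5, 15, 26]
    N4 x:[38,115/3] y:[50,51] z:[47,53] -> miss, prune
    N5 x:[122/3,124/3] y:[85/2,91/2] z:[43,46] -> miss, prune
    N15 x:[37,112/3] y:[37,38] z:[35,39] -> hit [37,112/3] leaf, test {P9@t=37}
    N26 x:[37,115/3] y:[49,50] z:[33,38] -> miss, prune
  N7 x:[119/3,145/3] y:[99/2,57] z:[51,72] -> miss, prune
  N8 x:[39,44] y:[38,49] z:[52,75] -> miss, prune

Summary -> nodes [0, 1, 11, 20, 28, 6, 4, 5, 15, 26, 7, 8]; box-tests=12; leaf-entries=2; first=P9

== RESULT ==
2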